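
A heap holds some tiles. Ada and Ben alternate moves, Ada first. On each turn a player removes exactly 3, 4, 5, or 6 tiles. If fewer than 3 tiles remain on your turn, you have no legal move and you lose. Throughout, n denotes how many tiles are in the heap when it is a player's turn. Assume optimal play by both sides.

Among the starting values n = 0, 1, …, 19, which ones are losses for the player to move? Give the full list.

Work bottom-up. With no move the player to move loses. Otherwise the position is W if at least one move leads to an L position for the opponent, and L if every move leads to a W.
n=0: no move → L
n=1: no move → L
n=2: no move → L
n=3: reaches L-position 0 → W
n=4: reaches L-position 1 → W
n=5: reaches L-position 2 → W
n=6: reaches L-position 2 → W
n=7: reaches L-position 2 → W
n=8: reaches L-position 2 → W
n=9: only reaches 6(W), 5(W), 4(W), 3(W), all W → L
n=10: only reaches 7(W), 6(W), 5(W), 4(W), all W → L
n=11: only reaches 8(W), 7(W), 6(W), 5(W), all W → L
n=12: reaches L-position 9 → W
n=13: reaches L-position 10 → W
n=14: reaches L-position 11 → W
n=15: reaches L-position 11 → W
n=16: reaches L-position 11 → W
n=17: reaches L-position 11 → W
n=18: only reaches 15(W), 14(W), 13(W), 12(W), all W → L
n=19: only reaches 16(W), 15(W), 14(W), 13(W), all W → L
The losing starting values of n are exactly the entries labelled L in this table (8 of them).

0, 1, 2, 9, 10, 11, 18, 19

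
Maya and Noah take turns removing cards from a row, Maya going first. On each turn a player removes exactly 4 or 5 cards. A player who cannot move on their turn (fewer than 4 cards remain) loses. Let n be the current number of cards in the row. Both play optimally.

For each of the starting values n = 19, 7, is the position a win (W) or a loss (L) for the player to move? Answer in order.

19: L, 7: W

Compute win/loss labels from the base case upward. A position with no move is L. Any other position is W if it can reach an L in one move, else L.
n=0: no move → L
n=1: no move → L
n=2: no move → L
n=3: no move → L
n=4: reaches L-position 0 → W
n=5: reaches L-position 1 → W
n=6: reaches L-position 2 → W
n=7: reaches L-position 3 → W
n=8: reaches L-position 3 → W
n=9: only reaches 5(W), 4(W), all W → L
n=10: only reaches 6(W), 5(W), all W → L
n=11: only reaches 7(W), 6(W), all W → L
n=12: only reaches 8(W), 7(W), all W → L
n=13: reaches L-position 9 → W
n=14: reaches L-position 10 → W
n=15: reaches L-position 11 → W
n=16: reaches L-position 12 → W
n=17: reaches L-position 12 → W
n=18: only reaches 14(W), 13(W), all W → L
n=19: only reaches 15(W), 14(W), all W → L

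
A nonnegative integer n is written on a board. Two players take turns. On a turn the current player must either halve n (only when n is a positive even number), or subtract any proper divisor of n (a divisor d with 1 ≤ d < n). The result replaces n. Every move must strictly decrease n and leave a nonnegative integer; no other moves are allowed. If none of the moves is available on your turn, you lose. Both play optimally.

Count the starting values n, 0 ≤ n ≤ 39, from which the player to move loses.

Label each position W (a win for the player to move) or L (a loss). A position with no legal move is L; any other position is W exactly when some move reaches an L, and L when every move reaches a W.
n=0: no move → L
n=1: no move → L
n=2: →1(L), so W
n=3: →2(W) only, which is W, so L
n=4: →3(L), so W
n=5: →4(W) only, which is W, so L
n=6: →3(L), so W
n=7: →6(W) only, which is W, so L
n=8: →7(L), so W
n=9: →6(W), 8(W) — all W, so L
n=10: →5(L), so W
n=11: →10(W) only, which is W, so L
n=12: →9(L), so W
n=13: →12(W) only, which is W, so L
n=14: →7(L), so W
n=15: →10(W), 12(W), 14(W) — all W, so L
n=16: →15(L), so W
n=17: →16(W) only, which is W, so L
n=18: →9(L), so W
n=19: →18(W) only, which is W, so L
n=20: →15(L), so W
n=21: →14(W), 18(W), 20(W) — all W, so L
n=22: →11(L), so W
n=23: →22(W) only, which is W, so L
n=24: →21(L), so W
n=25: →20(W), 24(W) — all W, so L
n=26: →13(L), so W
n=27: →18(W), 24(W), 26(W) — all W, so L
n=28: →21(L), so W
n=29: →28(W) only, which is W, so L
n=30: →15(L), so W
n=31: →30(W) only, which is W, so L
n=32: →31(L), so W
n=33: →22(W), 30(W), 32(W) — all W, so L
n=34: →17(L), so W
n=35: →28(W), 30(W), 34(W) — all W, so L
n=36: →27(L), so W
n=37: →36(W) only, which is W, so L
n=38: →19(L), so W
n=39: →26(W), 36(W), 38(W) — all W, so L
L entries with 0 ≤ n ≤ 39: n = 0, 1, 3, 5, 7, 9, 11, 13, 15, 17, 19, 21, 23, 25, 27, 29, 31, 33, 35, 37, 39; that makes 21.

21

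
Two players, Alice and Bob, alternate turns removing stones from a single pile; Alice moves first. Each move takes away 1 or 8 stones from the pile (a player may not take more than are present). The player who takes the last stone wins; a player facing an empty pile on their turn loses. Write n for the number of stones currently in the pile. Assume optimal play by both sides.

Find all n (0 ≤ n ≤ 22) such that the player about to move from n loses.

0, 2, 4, 6, 9, 11, 13, 15, 18, 20, 22

Use the standard recursion: the mover loses at a terminal position; elsewhere, the mover wins exactly when some move hands the opponent an L position.
n=0: no move → L
n=1: →0(L), so W
n=2: →1(W) only, which is W, so L
n=3: →2(L), so W
n=4: →3(W) only, which is W, so L
n=5: →4(L), so W
n=6: →5(W) only, which is W, so L
n=7: →6(L), so W
n=8: →0(L), so W
n=9: →8(W), 1(W) — all W, so L
n=10: →9(L), so W
n=11: →10(W), 3(W) — all W, so L
n=12: →11(L), so W
n=13: →12(W), 5(W) — all W, so L
n=14: →13(L), so W
n=15: →14(W), 7(W) — all W, so L
n=16: →15(L), so W
n=17: →9(L), so W
n=18: →17(W), 10(W) — all W, so L
n=19: →18(L), so W
n=20: →19(W), 12(W) — all W, so L
n=21: →20(L), so W
n=22: →21(W), 14(W) — all W, so L
The losing starting values of n are exactly the entries labelled L in this table (11 of them).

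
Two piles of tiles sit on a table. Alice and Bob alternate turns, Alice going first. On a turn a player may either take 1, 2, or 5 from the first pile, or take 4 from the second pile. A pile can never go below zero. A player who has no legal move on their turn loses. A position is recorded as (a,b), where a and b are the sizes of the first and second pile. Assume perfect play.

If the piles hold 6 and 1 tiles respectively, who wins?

Bob wins.

Compute win/loss labels from the base case upward. A position with no move is L. Any other position is W if it can reach an L in one move, else L.
No move ever increases a pile, so every position that can arise here has a ≤ 6 and b ≤ 1; it is enough to label the cells with 0 ≤ a ≤ 6 and 0 ≤ b ≤ 1.
Every move lowers a or b (never raises either), so fill the grid row by row in increasing a, and left to right within a row: each cell's successors are then already labelled.
      b=0  b=1
a=0:    L    L
a=1:    W    W
a=2:    W    W
a=3:    L    L
a=4:    W    W
a=5:    W    W
a=6:    L    L
Cells with no legal move (terminal, hence L): (0,0), (0,1).
The remaining L cells, each justified by listing all of its moves:
(3,0): only reaches (2,0)(W), (1,0)(W), all W → L
(3,1): only reaches (2,1)(W), (1,1)(W), all W → L
(6,0): only reaches (5,0)(W), (4,0)(W), (1,0)(W), all W → L
(6,1): only reaches (5,1)(W), (4,1)(W), (1,1)(W), all W → L
Every other cell has at least one move into one of the L cells above, so it is W.
The starting position (6,1) is L: whatever Alice does, the opponent receives a W position.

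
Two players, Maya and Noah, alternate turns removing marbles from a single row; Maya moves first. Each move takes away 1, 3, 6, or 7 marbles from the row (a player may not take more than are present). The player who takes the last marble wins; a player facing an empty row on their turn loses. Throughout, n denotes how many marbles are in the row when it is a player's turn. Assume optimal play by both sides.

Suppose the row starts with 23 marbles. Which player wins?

Build the W/L table. Terminal = L. A non-terminal position is W if it has a move to some L; otherwise it is L.
n=0: no move → L
n=1: →0(L), so W
n=2: →1(W) only, which is W, so L
n=3: →2(L), so W
n=4: →3(W), 1(W) — all W, so L
n=5: →4(L), so W
n=6: →0(L), so W
n=7: →4(L), so W
n=8: →2(L), so W
n=9: →2(L), so W
n=10: →4(L), so W
n=11: →4(L), so W
n=12: →11(W), 9(W), 6(W), 5(W) — all W, so L
n=13: →12(L), so W
n=14: →13(W), 11(W), 8(W), 7(W) — all W, so L
n=15: →14(L), so W
n=16: →15(W), 13(W), 10(W), 9(W) — all W, so L
n=17: →16(L), so W
n=18: →12(L), so W
n=19: →16(L), so W
n=20: →14(L), so W
n=21: →14(L), so W
n=22: →16(L), so W
n=23: →16(L), so W
From 23 Maya can remove 7, leaving 16, reaching an L position.

Maya wins.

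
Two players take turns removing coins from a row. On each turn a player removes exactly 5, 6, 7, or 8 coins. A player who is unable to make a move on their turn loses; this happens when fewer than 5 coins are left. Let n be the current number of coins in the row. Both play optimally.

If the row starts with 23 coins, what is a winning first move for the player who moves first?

Remove 6, leaving 17.

Use the standard recursion: the mover loses at a terminal position; elsewhere, the mover wins exactly when some move hands the opponent an L position.
n=0: no move → L
n=1: no move → L
n=2: no move → L
n=3: no move → L
n=4: no move → L
n=5: →0(L), so W
n=6: →1(L), so W
n=7: →2(L), so W
n=8: →3(L), so W
n=9: →4(L), so W
n=10: →4(L), so W
n=11: →4(L), so W
n=12: →4(L), so W
n=13: →8(W), 7(W), 6(W), 5(W) — all W, so L
n=14: →9(W), 8(W), 7(W), 6(W) — all W, so L
n=15: →10(W), 9(W), 8(W), 7(W) — all W, so L
n=16: →11(W), 10(W), 9(W), 8(W) — all W, so L
n=17: →12(W), 11(W), 10(W), 9(W) — all W, so L
n=18: →13(L), so W
n=19: →14(L), so W
n=20: →15(L), so W
n=21: →16(L), so W
n=22: →17(L), so W
n=23: →17(L), so W
From 23, the L positions reachable in one move are: 17, 16, 15. Any move reaching one of these is winning.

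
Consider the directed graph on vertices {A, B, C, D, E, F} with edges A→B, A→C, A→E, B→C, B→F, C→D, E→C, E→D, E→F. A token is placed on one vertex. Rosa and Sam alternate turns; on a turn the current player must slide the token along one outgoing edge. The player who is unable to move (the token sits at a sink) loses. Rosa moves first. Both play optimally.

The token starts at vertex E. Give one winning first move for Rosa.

Move to F.

Classify positions by backward induction: terminal positions (no move available) are L. From any other position, the mover wins iff some move reaches an L.
Every edge goes from a vertex to one that appears earlier in the order D, F, C, B, E, A, so processing vertices in that order labels each vertex after all of its successors.
D: no outgoing edge → L
F: no outgoing edge → L
C: reaches L-position D → W
B: reaches L-position F → W
E: reaches L-position F → W
A: only reaches E(W), B(W), C(W), all W → L
From E, the L positions reachable in one move are: F, D. Any move reaching one of these is winning.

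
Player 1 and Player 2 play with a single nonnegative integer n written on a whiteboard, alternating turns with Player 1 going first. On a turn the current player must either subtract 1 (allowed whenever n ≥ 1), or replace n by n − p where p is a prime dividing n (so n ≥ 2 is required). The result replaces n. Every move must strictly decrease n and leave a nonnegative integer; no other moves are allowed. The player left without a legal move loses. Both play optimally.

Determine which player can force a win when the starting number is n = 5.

Player 1 wins.

Work bottom-up. With no move the player to move loses. Otherwise the position is W if at least one move leads to an L position for the opponent, and L if every move leads to a W.
n=0: no move → L
n=1: can move to 0, which is L ⇒ W
n=2: can move to 0, which is L ⇒ W
n=3: can move to 0, which is L ⇒ W
n=4: moves to 2(W), 3(W); every one is W ⇒ L
n=5: can move to 0, which is L ⇒ W
From 5 Player 1 can move to 0, reaching an L position.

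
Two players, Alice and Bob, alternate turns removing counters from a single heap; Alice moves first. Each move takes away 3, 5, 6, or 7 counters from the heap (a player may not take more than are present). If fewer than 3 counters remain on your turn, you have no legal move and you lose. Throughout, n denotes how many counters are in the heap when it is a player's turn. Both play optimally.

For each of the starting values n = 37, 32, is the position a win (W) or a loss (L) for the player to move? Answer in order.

Classify positions by backward induction: terminal positions (no move available) are L. From any other position, the mover wins iff some move reaches an L.
n=0: no move → L
n=1: no move → L
n=2: no move → L
n=3: →0(L), so W
n=4: →1(L), so W
n=5: →2(L), so W
n=6: →1(L), so W
n=7: →2(L), so W
n=8: →2(L), so W
n=9: →2(L), so W
n=10: →7(W), 5(W), 4(W), 3(W) — all W, so L
n=11: →8(W), 6(W), 5(W), 4(W) — all W, so L
n=12: →9(W), 7(W), 6(W), 5(W) — all W, so L
n=13: →10(L), so W
n=14: →11(L), so W
n=15: →12(L), so W
n=16: →11(L), so W
n=17: →12(L), so W
n=18: →12(L), so W
n=19: →12(L), so W
n=20: →17(W), 15(W), 14(W), 13(W) — all W, so L
n=21: →18(W), 16(W), 15(W), 14(W) — all W, so L
n=22: →19(W), 17(W), 16(W), 15(W) — all W, so L
n=23: →20(L), so W
n=24: →21(L), so W
n=25: →22(L), so W
n=26: →21(L), so W
n=27: →22(L), so W
n=28: →22(L), so W
n=29: →22(L), so W
n=30: →27(W), 25(W), 24(W), 23(W) — all W, so L
n=31: →28(W), 26(W), 25(W), 24(W) — all W, so L
n=32: →29(W), 27(W), 26(W), 25(W) — all W, so L
n=33: →30(L), so W
n=34: →31(L), so W
n=35: →32(L), so W
n=36: →31(L), so W
n=37: →32(L), so W

37: W, 32: L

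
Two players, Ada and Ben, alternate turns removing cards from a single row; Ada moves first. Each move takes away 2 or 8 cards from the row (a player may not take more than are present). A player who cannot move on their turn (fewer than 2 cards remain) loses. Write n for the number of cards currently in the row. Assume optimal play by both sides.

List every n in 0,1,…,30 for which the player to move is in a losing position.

0, 1, 4, 5, 10, 11, 14, 15, 20, 21, 24, 25, 30

Positions with no move are L. A position that does have a move is losing for the player to move precisely when every available move leads to a winning position for the opponent. Fill in the labels:
n=0: no move → L
n=1: no move → L
n=2: reaches L-position 0 → W
n=3: reaches L-position 1 → W
n=4: only reaches 2(W), which is W → L
n=5: only reaches 3(W), which is W → L
n=6: reaches L-position 4 → W
n=7: reaches L-position 5 → W
n=8: reaches L-position 0 → W
n=9: reaches L-position 1 → W
n=10: only reaches 8(W), 2(W), all W → L
n=11: only reaches 9(W), 3(W), all W → L
n=12: reaches L-position 10 → W
n=13: reaches L-position 11 → W
n=14: only reaches 12(W), 6(W), all W → L
n=15: only reaches 13(W), 7(W), all W → L
n=16: reaches L-position 14 → W
n=17: reaches L-position 15 → W
n=18: reaches L-position 10 → W
n=19: reaches L-position 11 → W
n=20: only reaches 18(W), 12(W), all W → L
n=21: only reaches 19(W), 13(W), all W → L
n=22: reaches L-position 20 → W
n=23: reaches L-position 21 → W
n=24: only reaches 22(W), 16(W), all W → L
n=25: only reaches 23(W), 17(W), all W → L
n=26: reaches L-position 24 → W
n=27: reaches L-position 25 → W
n=28: reaches L-position 20 → W
n=29: reaches L-position 21 → W
n=30: only reaches 28(W), 22(W), all W → L
The losing starting values of n are exactly the entries labelled L in this table (13 of them).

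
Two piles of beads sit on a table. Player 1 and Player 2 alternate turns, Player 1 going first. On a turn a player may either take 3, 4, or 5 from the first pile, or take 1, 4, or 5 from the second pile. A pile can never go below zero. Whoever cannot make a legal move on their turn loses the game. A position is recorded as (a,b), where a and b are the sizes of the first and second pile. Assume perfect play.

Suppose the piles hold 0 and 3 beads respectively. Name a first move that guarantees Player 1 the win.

Move to (0,2).

Compute win/loss labels from the base case upward. A position with no move is L. Any other position is W if it can reach an L in one move, else L.
No move ever increases a pile, so every position that can arise here has a ≤ 0 and b ≤ 3; it is enough to label the cells with 0 ≤ a ≤ 0 and 0 ≤ b ≤ 3.
Every move lowers a or b (never raises either), so fill the grid row by row in increasing a, and left to right within a row: each cell's successors are then already labelled.
      b=0  b=1  b=2  b=3
a=0:    L    W    L    W
Cells with no legal move (terminal, hence L): (0,0).
The remaining L cells, each justified by listing all of its moves:
(0,2): L (sole option (0,1)(W) is W)
Every other cell has at least one move into one of the L cells above, so it is W.
From (0,3), the L positions reachable in one move are: (0,2).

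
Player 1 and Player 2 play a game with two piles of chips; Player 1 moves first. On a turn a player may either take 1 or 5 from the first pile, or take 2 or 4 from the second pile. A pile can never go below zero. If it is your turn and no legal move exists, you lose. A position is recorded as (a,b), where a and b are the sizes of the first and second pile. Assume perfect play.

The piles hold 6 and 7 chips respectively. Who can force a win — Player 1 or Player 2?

Work bottom-up. With no move the player to move loses. Otherwise the position is W if at least one move leads to an L position for the opponent, and L if every move leads to a W.
No move ever increases a pile, so every position that can arise here has a ≤ 6 and b ≤ 7; it is enough to label the cells with 0 ≤ a ≤ 6 and 0 ≤ b ≤ 7.
Every move lowers a or b (never raises either), so fill the grid row by row in increasing a, and left to right within a row: each cell's successors are then already labelled.
      b=0  b=1  b=2  b=3  b=4  b=5  b=6  b=7
a=0:    L    L    W    W    W    W    L    L
a=1:    W    W    L    L    W    W    W    W
a=2:    L    L    W    W    W    W    L    L
a=3:    W    W    L    L    W    W    W    W
a=4:    L    L    W    W    W    W    L    L
a=5:    W    W    L    L    W    W    W    W
a=6:    L    L    W    W    W    W    L    L
Cells with no legal move (terminal, hence L): (0,0), (0,1).
The remaining L cells, each justified by listing all of its moves:
(0,6): →(0,4)(W), (0,2)(W) — all W, so L
(0,7): →(0,5)(W), (0,3)(W) — all W, so L
(1,2): →(0,2)(W), (1,0)(W) — all W, so L
(1,3): →(0,3)(W), (1,1)(W) — all W, so L
(2,0): →(1,0)(W) only, which is W, so L
(2,1): →(1,1)(W) only, which is W, so L
(2,6): →(1,6)(W), (2,4)(W), (2,2)(W) — all W, so L
(2,7): →(1,7)(W), (2,5)(W), (2,3)(W) — all W, so L
(3,2): →(2,2)(W), (3,0)(W) — all W, so L
(3,3): →(2,3)(W), (3,1)(W) — all W, so L
(4,0): →(3,0)(W) only, which is W, so L
(4,1): →(3,1)(W) only, which is W, so L
(4,6): →(3,6)(W), (4,4)(W), (4,2)(W) — all W, so L
(4,7): →(3,7)(W), (4,5)(W), (4,3)(W) — all W, so L
(5,2): →(4,2)(W), (0,2)(W), (5,0)(W) — all W, so L
(5,3): →(4,3)(W), (0,3)(W), (5,1)(W) — all W, so L
(6,0): →(5,0)(W), (1,0)(W) — all W, so L
(6,1): →(5,1)(W), (1,1)(W) — all W, so L
(6,6): →(5,6)(W), (1,6)(W), (6,4)(W), (6,2)(W) — all W, so L
(6,7): →(5,7)(W), (1,7)(W), (6,5)(W), (6,3)(W) — all W, so L
Every other cell has at least one move into one of the L cells above, so it is W.
The starting position (6,7) is L: whatever Player 1 does, the opponent receives a W position.

Player 2 wins.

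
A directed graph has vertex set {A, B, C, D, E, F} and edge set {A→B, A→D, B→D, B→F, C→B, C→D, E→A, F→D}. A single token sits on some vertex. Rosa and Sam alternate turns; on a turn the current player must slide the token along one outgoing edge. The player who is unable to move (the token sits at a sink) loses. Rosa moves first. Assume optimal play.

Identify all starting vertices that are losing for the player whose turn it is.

Label each position W (a win for the player to move) or L (a loss). A position with no legal move is L; any other position is W exactly when some move reaches an L, and L when every move reaches a W.
Every edge goes from a vertex to one that appears earlier in the order D, F, B, C, A, E, so processing vertices in that order labels each vertex after all of its successors.
D: no outgoing edge → L
F: W (go to D, an L position)
B: W (go to D, an L position)
C: W (go to D, an L position)
A: W (go to D, an L position)
E: L (sole option A(W) is W)
The losing starting vertices are exactly the entries labelled L in this table (2 of them).

D, E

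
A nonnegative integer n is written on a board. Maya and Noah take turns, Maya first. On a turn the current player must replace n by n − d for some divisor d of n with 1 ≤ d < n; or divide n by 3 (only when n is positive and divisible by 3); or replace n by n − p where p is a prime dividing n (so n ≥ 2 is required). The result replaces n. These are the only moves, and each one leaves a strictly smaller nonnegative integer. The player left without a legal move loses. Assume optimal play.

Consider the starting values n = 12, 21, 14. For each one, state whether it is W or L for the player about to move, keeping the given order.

Compute win/loss labels from the base case upward. A position with no move is L. Any other position is W if it can reach an L in one move, else L.
n=0: no move → L
n=1: no move → L
n=2: reaches L-position 0 → W
n=3: reaches L-position 0 → W
n=4: only reaches 2(W), 3(W), all W → L
n=5: reaches L-position 0 → W
n=6: reaches L-position 4 → W
n=7: reaches L-position 0 → W
n=8: reaches L-position 4 → W
n=9: only reaches 3(W), 6(W), 8(W), all W → L
n=10: reaches L-position 9 → W
n=11: reaches L-position 0 → W
n=12: reaches L-position 4 → W
n=13: reaches L-position 0 → W
n=14: only reaches 7(W), 12(W), 13(W), all W → L
n=15: reaches L-position 14 → W
n=16: reaches L-position 14 → W
n=17: reaches L-position 0 → W
n=18: reaches L-position 9 → W
n=19: reaches L-position 0 → W
n=20: only reaches 10(W), 15(W), 16(W), 18(W), 19(W), all W → L
n=21: reaches L-position 14 → W

12: W, 21: W, 14: L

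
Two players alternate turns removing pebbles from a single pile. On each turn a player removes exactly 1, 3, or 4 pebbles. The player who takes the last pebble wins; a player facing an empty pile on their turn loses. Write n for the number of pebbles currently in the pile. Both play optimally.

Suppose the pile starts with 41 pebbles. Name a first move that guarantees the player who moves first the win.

Remove 4, leaving 37.

Use the standard recursion: the mover loses at a terminal position; elsewhere, the mover wins exactly when some move hands the opponent an L position.
n=0: no move → L
n=1: →0(L), so W
n=2: →1(W) only, which is W, so L
n=3: →2(L), so W
n=4: →0(L), so W
n=5: →2(L), so W
n=6: →2(L), so W
n=7: →6(W), 4(W), 3(W) — all W, so L
n=8: →7(L), so W
n=9: →8(W), 6(W), 5(W) — all W, so L
n=10: →9(L), so W
n=11: →7(L), so W
n=12: →9(L), so W
n=13: →9(L), so W
n=14: →13(W), 11(W), 10(W) — all W, so L
n=15: →14(L), so W
n=16: →15(W), 13(W), 12(W) — all W, so L
n=17: →16(L), so W
n=18: →14(L), so W
n=19: →16(L), so W
n=20: →16(L), so W
n=21: →20(W), 18(W), 17(W) — all W, so L
n=22: →21(L), so W
n=23: →22(W), 20(W), 19(W) — all W, so L
n=24: →23(L), so W
n=25: →21(L), so W
n=26: →23(L), so W
n=27: →23(L), so W
n=28: →27(W), 25(W), 24(W) — all W, so L
n=29: →28(L), so W
n=30: →29(W), 27(W), 26(W) — all W, so L
n=31: →30(L), so W
n=32: →28(L), so W
n=33: →30(L), so W
n=34: →30(L), so W
n=35: →34(W), 32(W), 31(W) — all W, so L
n=36: →35(L), so W
n=37: →36(W), 34(W), 33(W) — all W, so L
n=38: →37(L), so W
n=39: →35(L), so W
n=40: →37(L), so W
n=41: →37(L), so W
From 41, the L positions reachable in one move are: 37.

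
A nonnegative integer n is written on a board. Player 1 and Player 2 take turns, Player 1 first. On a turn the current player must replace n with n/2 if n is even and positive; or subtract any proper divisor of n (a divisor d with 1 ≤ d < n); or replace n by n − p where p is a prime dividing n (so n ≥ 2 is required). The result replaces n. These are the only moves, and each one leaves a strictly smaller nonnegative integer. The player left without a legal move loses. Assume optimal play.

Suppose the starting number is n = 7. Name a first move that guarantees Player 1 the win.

Label each position W (a win for the player to move) or L (a loss). A position with no legal move is L; any other position is W exactly when some move reaches an L, and L when every move reaches a W.
n=0: no move → L
n=1: no move → L
n=2: reaches L-position 0 → W
n=3: reaches L-position 0 → W
n=4: only reaches 2(W), 3(W), all W → L
n=5: reaches L-position 0 → W
n=6: reaches L-position 4 → W
n=7: reaches L-position 0 → W
From 7, the L positions reachable in one move are: 0.

Move to 0.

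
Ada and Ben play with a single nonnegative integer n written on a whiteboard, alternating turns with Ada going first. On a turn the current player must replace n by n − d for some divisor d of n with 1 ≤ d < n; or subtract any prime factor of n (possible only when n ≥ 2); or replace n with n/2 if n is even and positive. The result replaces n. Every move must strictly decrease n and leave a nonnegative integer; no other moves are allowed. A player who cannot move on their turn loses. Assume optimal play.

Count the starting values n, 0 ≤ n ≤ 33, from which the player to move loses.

8

Positions with no move are L. A position that does have a move is losing for the player to move precisely when every available move leads to a winning position for the opponent. Fill in the labels:
n=0: no move → L
n=1: no move → L
n=2: can move to 0, which is L ⇒ W
n=3: can move to 0, which is L ⇒ W
n=4: moves to 2(W), 3(W); every one is W ⇒ L
n=5: can move to 0, which is L ⇒ W
n=6: can move to 4, which is L ⇒ W
n=7: can move to 0, which is L ⇒ W
n=8: can move to 4, which is L ⇒ W
n=9: moves to 6(W), 8(W); every one is W ⇒ L
n=10: can move to 9, which is L ⇒ W
n=11: can move to 0, which is L ⇒ W
n=12: can move to 9, which is L ⇒ W
n=13: can move to 0, which is L ⇒ W
n=14: moves to 7(W), 12(W), 13(W); every one is W ⇒ L
n=15: can move to 14, which is L ⇒ W
n=16: can move to 14, which is L ⇒ W
n=17: can move to 0, which is L ⇒ W
n=18: can move to 9, which is L ⇒ W
n=19: can move to 0, which is L ⇒ W
n=20: moves to 10(W), 15(W), 16(W), 18(W), 19(W); every one is W ⇒ L
n=21: can move to 14, which is L ⇒ W
n=22: can move to 20, which is L ⇒ W
n=23: can move to 0, which is L ⇒ W
n=24: can move to 20, which is L ⇒ W
n=25: can move to 20, which is L ⇒ W
n=26: moves to 13(W), 24(W), 25(W); every one is W ⇒ L
n=27: can move to 26, which is L ⇒ W
n=28: can move to 14, which is L ⇒ W
n=29: can move to 0, which is L ⇒ W
n=30: can move to 20, which is L ⇒ W
n=31: can move to 0, which is L ⇒ W
n=32: moves to 16(W), 24(W), 28(W), 30(W), 31(W); every one is W ⇒ L
n=33: can move to 32, which is L ⇒ W
L entries with 0 ≤ n ≤ 33: n = 0, 1, 4, 9, 14, 20, 26, 32; that makes 8.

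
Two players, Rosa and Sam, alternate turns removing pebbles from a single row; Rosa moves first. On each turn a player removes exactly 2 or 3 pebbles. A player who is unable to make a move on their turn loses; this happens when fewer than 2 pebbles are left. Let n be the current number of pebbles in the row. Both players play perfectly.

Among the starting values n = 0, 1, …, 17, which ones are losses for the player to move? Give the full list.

0, 1, 5, 6, 10, 11, 15, 16

Use the standard recursion: the mover loses at a terminal position; elsewhere, the mover wins exactly when some move hands the opponent an L position.
n=0: no move → L
n=1: no move → L
n=2: →0(L), so W
n=3: →1(L), so W
n=4: →1(L), so W
n=5: →3(W), 2(W) — all W, so L
n=6: →4(W), 3(W) — all W, so L
n=7: →5(L), so W
n=8: →6(L), so W
n=9: →6(L), so W
n=10: →8(W), 7(W) — all W, so L
n=11: →9(W), 8(W) — all W, so L
n=12: →10(L), so W
n=13: →11(L), so W
n=14: →11(L), so W
n=15: →13(W), 12(W) — all W, so L
n=16: →14(W), 13(W) — all W, so L
n=17: →15(L), so W
The losing starting values of n are exactly the entries labelled L in this table (8 of them).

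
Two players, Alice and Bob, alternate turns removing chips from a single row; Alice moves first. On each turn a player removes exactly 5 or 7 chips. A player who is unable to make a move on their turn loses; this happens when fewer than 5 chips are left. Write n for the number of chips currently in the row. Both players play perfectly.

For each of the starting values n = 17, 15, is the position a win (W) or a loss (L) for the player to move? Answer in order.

17: W, 15: L

Positions with no move are L. A position that does have a move is losing for the player to move precisely when every available move leads to a winning position for the opponent. Fill in the labels:
n=0: no move → L
n=1: no move → L
n=2: no move → L
n=3: no move → L
n=4: no move → L
n=5: can move to 0, which is L ⇒ W
n=6: can move to 1, which is L ⇒ W
n=7: can move to 2, which is L ⇒ W
n=8: can move to 3, which is L ⇒ W
n=9: can move to 4, which is L ⇒ W
n=10: can move to 3, which is L ⇒ W
n=11: can move to 4, which is L ⇒ W
n=12: moves to 7(W), 5(W); every one is W ⇒ L
n=13: moves to 8(W), 6(W); every one is W ⇒ L
n=14: moves to 9(W), 7(W); every one is W ⇒ L
n=15: moves to 10(W), 8(W); every one is W ⇒ L
n=16: moves to 11(W), 9(W); every one is W ⇒ L
n=17: can move to 12, which is L ⇒ W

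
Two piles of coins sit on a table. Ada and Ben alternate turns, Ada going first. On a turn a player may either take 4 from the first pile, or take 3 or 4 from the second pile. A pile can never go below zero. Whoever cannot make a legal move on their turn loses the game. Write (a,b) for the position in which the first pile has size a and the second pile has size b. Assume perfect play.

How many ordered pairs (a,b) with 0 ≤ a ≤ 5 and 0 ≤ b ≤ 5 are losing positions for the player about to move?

18

Compute win/loss labels from the base case upward. A position with no move is L. Any other position is W if it can reach an L in one move, else L.
Every move lowers a or b (never raises either), so fill the grid row by row in increasing a, and left to right within a row: each cell's successors are then already labelled.
      b=0  b=1  b=2  b=3  b=4  b=5
a=0:    L    L    L    W    W    W
a=1:    L    L    L    W    W    W
a=2:    L    L    L    W    W    W
a=3:    L    L    L    W    W    W
a=4:    W    W    W    L    L    L
a=5:    W    W    W    L    L    L
Cells with no legal move (terminal, hence L): (0,0), (0,1), (0,2), (1,0), (1,1), (1,2), (2,0), (2,1), (2,2), (3,0), (3,1), (3,2).
The remaining L cells, each justified by listing all of its moves:
(4,3): L (options (0,3)(W), (4,0)(W) are all W)
(4,4): L (options (0,4)(W), (4,1)(W), (4,0)(W) are all W)
(4,5): L (options (0,5)(W), (4,2)(W), (4,1)(W) are all W)
(5,3): L (options (1,3)(W), (5,0)(W) are all W)
(5,4): L (options (1,4)(W), (5,1)(W), (5,0)(W) are all W)
(5,5): L (options (1,5)(W), (5,2)(W), (5,1)(W) are all W)
Every other cell has at least one move into one of the L cells above, so it is W.
L cells per row: a=0: 3, a=1: 3, a=2: 3, a=3: 3, a=4: 3, a=5: 3; total 18.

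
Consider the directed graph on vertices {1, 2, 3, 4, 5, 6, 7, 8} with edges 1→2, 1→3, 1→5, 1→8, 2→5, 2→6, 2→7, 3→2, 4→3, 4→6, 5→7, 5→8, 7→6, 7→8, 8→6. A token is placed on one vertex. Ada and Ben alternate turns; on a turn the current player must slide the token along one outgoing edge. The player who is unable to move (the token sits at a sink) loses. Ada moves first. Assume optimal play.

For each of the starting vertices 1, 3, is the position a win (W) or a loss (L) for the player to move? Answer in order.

1: W, 3: L

Build the W/L table. Terminal = L. A non-terminal position is W if it has a move to some L; otherwise it is L.
Every edge goes from a vertex to one that appears earlier in the order 6, 8, 7, 5, 2, 3, 4, 1, so processing vertices in that order labels each vertex after all of its successors.
6: no outgoing edge → L
8: reaches L-position 6 → W
7: reaches L-position 6 → W
5: only reaches 7(W), 8(W), all W → L
2: reaches L-position 5 → W
3: only reaches 2(W), which is W → L
4: reaches L-position 3 → W
1: reaches L-position 3 → W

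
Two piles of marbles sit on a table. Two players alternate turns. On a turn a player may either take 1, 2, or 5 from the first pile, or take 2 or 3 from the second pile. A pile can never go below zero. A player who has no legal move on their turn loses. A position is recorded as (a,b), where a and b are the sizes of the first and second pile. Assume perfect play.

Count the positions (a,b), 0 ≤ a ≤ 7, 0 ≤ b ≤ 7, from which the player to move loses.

23

Work bottom-up. With no move the player to move loses. Otherwise the position is W if at least one move leads to an L position for the opponent, and L if every move leads to a W.
Every move lowers a or b (never raises either), so fill the grid row by row in increasing a, and left to right within a row: each cell's successors are then already labelled.
      b=0  b=1  b=2  b=3  b=4  b=5  b=6  b=7
a=0:    L    L    W    W    W    L    L    W
a=1:    W    W    L    L    W    W    W    L
a=2:    W    W    W    W    L    W    W    W
a=3:    L    L    W    W    W    L    L    W
a=4:    W    W    L    L    W    W    W    L
a=5:    W    W    W    W    L    W    W    W
a=6:    L    L    W    W    W    L    L    W
a=7:    W    W    L    L    W    W    W    L
Cells with no legal move (terminal, hence L): (0,0), (0,1).
The remaining L cells, each justified by listing all of its moves:
(0,5): moves to (0,3)(W), (0,2)(W); every one is W ⇒ L
(0,6): moves to (0,4)(W), (0,3)(W); every one is W ⇒ L
(1,2): moves to (0,2)(W), (1,0)(W); every one is W ⇒ L
(1,3): moves to (0,3)(W), (1,1)(W), (1,0)(W); every one is W ⇒ L
(1,7): moves to (0,7)(W), (1,5)(W), (1,4)(W); every one is W ⇒ L
(2,4): moves to (1,4)(W), (0,4)(W), (2,2)(W), (2,1)(W); every one is W ⇒ L
(3,0): moves to (2,0)(W), (1,0)(W); every one is W ⇒ L
(3,1): moves to (2,1)(W), (1,1)(W); every one is W ⇒ L
(3,5): moves to (2,5)(W), (1,5)(W), (3,3)(W), (3,2)(W); every one is W ⇒ L
(3,6): moves to (2,6)(W), (1,6)(W), (3,4)(W), (3,3)(W); every one is W ⇒ L
(4,2): moves to (3,2)(W), (2,2)(W), (4,0)(W); every one is W ⇒ L
(4,3): moves to (3,3)(W), (2,3)(W), (4,1)(W), (4,0)(W); every one is W ⇒ L
(4,7): moves to (3,7)(W), (2,7)(W), (4,5)(W), (4,4)(W); every one is W ⇒ L
(5,4): moves to (4,4)(W), (3,4)(W), (0,4)(W), (5,2)(W), (5,1)(W); every one is W ⇒ L
(6,0): moves to (5,0)(W), (4,0)(W), (1,0)(W); every one is W ⇒ L
(6,1): moves to (5,1)(W), (4,1)(W), (1,1)(W); every one is W ⇒ L
(6,5): moves to (5,5)(W), (4,5)(W), (1,5)(W), (6,3)(W), (6,2)(W); every one is W ⇒ L
(6,6): moves to (5,6)(W), (4,6)(W), (1,6)(W), (6,4)(W), (6,3)(W); every one is W ⇒ L
(7,2): moves to (6,2)(W), (5,2)(W), (2,2)(W), (7,0)(W); every one is W ⇒ L
(7,3): moves to (6,3)(W), (5,3)(W), (2,3)(W), (7,1)(W), (7,0)(W); every one is W ⇒ L
(7,7): moves to (6,7)(W), (5,7)(W), (2,7)(W), (7,5)(W), (7,4)(W); every one is W ⇒ L
Every other cell has at least one move into one of the L cells above, so it is W.
L cells per row: a=0: 4, a=1: 3, a=2: 1, a=3: 4, a=4: 3, a=5: 1, a=6: 4, a=7: 3; total 23.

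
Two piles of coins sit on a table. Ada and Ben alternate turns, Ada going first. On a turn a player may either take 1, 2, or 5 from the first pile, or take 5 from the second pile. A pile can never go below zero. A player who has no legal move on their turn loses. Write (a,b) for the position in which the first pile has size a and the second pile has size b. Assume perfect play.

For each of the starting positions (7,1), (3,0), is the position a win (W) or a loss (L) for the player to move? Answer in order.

Build the W/L table. Terminal = L. A non-terminal position is W if it has a move to some L; otherwise it is L.
No move ever increases a pile, so every position that can arise here has a ≤ 7 and b ≤ 1; it is enough to label the cells with 0 ≤ a ≤ 7 and 0 ≤ b ≤ 1.
Every move lowers a or b (never raises either), so fill the grid row by row in increasing a, and left to right within a row: each cell's successors are then already labelled.
      b=0  b=1
a=0:    L    L
a=1:    W    W
a=2:    W    W
a=3:    L    L
a=4:    W    W
a=5:    W    W
a=6:    L    L
a=7:    W    W
Cells with no legal move (terminal, hence L): (0,0), (0,1).
The remaining L cells, each justified by listing all of its moves:
(3,0): only reaches (2,0)(W), (1,0)(W), all W → L
(3,1): only reaches (2,1)(W), (1,1)(W), all W → L
(6,0): only reaches (5,0)(W), (4,0)(W), (1,0)(W), all W → L
(6,1): only reaches (5,1)(W), (4,1)(W), (1,1)(W), all W → L
Every other cell has at least one move into one of the L cells above, so it is W.
(7,1): the move to (6,1) reaches an L cell, so W
(3,0): one of the L cells justified above, so L

(7,1): W, (3,0): L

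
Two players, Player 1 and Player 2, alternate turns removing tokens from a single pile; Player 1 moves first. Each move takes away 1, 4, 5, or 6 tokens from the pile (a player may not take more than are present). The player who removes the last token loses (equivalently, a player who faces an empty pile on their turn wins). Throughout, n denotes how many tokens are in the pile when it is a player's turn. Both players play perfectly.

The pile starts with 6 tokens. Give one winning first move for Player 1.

Remove 5, leaving 1.

Classify positions by backward induction: terminal positions (no move available) are W. From any other position, the mover wins iff some move reaches an L.
n=0: no move; the opponent has just taken the last token and therefore loses → W
n=1: the only move is to 0(W), a W ⇒ L
n=2: can move to 1, which is L ⇒ W
n=3: the only move is to 2(W), a W ⇒ L
n=4: can move to 3, which is L ⇒ W
n=5: can move to 1, which is L ⇒ W
n=6: can move to 1, which is L ⇒ W
From 6, the L positions reachable in one move are: 1.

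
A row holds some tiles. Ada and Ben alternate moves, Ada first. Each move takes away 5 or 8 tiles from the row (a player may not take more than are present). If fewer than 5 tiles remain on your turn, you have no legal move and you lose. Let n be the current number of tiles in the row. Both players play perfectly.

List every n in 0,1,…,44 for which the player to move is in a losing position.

Compute win/loss labels from the base case upward. A position with no move is L. Any other position is W if it can reach an L in one move, else L.
n=0: no move → L
n=1: no move → L
n=2: no move → L
n=3: no move → L
n=4: no move → L
n=5: →0(L), so W
n=6: →1(L), so W
n=7: →2(L), so W
n=8: →3(L), so W
n=9: →4(L), so W
n=10: →2(L), so W
n=11: →3(L), so W
n=12: →4(L), so W
n=13: →8(W), 5(W) — all W, so L
n=14: →9(W), 6(W) — all W, so L
n=15: →10(W), 7(W) — all W, so L
n=16: →11(W), 8(W) — all W, so L
n=17: →12(W), 9(W) — all W, so L
n=18: →13(L), so W
n=19: →14(L), so W
n=20: →15(L), so W
n=21: →16(L), so W
n=22: →17(L), so W
n=23: →15(L), so W
n=24: →16(L), so W
n=25: →17(L), so W
n=26: →21(W), 18(W) — all W, so L
n=27: →22(W), 19(W) — all W, so L
n=28: →23(W), 20(W) — all W, so L
n=29: →24(W), 21(W) — all W, so L
n=30: →25(W), 22(W) — all W, so L
n=31: →26(L), so W
n=32: →27(L), so W
n=33: →28(L), so W
n=34: →29(L), so W
n=35: →30(L), so W
n=36: →28(L), so W
n=37: →29(L), so W
n=38: →30(L), so W
n=39: →34(W), 31(W) — all W, so L
n=40: →35(W), 32(W) — all W, so L
n=41: →36(W), 33(W) — all W, so L
n=42: →37(W), 34(W) — all W, so L
n=43: →38(W), 35(W) — all W, so L
n=44: →39(L), so W
Reading off the rows marked L gives the requested list; there are 20 such values of n.

0, 1, 2, 3, 4, 13, 14, 15, 16, 17, 26, 27, 28, 29, 30, 39, 40, 41, 42, 43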